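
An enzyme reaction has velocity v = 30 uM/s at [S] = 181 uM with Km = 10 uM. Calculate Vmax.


Vmax = v * (Km + [S]) / [S]
Vmax = 30 * (10 + 181) / 181
Vmax = 31.6575 uM/s

31.6575 uM/s


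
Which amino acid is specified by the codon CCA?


Standard genetic code lookup.
Codon CCA -> Pro

Pro


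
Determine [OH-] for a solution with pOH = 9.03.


[OH-] = 10^(-pOH)
[OH-] = 10^(-9.03)
[OH-] = 9.333e-10 M

9.333e-10 M


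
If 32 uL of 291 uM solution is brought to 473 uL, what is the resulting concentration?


C2 = C1 * V1 / V2
C2 = 291 * 32 / 473
C2 = 19.6871 uM

19.6871 uM


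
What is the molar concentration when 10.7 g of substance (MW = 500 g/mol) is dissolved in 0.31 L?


C = (mass / MW) / volume
C = (10.7 / 500) / 0.31
C = 0.069 M

0.069 M


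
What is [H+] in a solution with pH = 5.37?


[H+] = 10^(-pH)
[H+] = 10^(-5.37)
[H+] = 4.266e-06 M

4.266e-06 M


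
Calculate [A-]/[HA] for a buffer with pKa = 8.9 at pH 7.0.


[A-]/[HA] = 10^(pH - pKa)
= 10^(7.0 - 8.9)
= 0.0126

0.0126


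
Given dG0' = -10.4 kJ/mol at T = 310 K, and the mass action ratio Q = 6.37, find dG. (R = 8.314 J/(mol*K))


dG = dG0' + RT * ln(Q) / 1000
dG = -10.4 + 8.314 * 310 * ln(6.37) / 1000
dG = -5.6278 kJ/mol

-5.6278 kJ/mol


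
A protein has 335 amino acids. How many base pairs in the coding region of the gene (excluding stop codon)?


Each amino acid = 1 codon = 3 bp
bp = 335 * 3 = 1005 bp

1005 bp


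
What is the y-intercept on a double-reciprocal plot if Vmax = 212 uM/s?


y-intercept = 1/Vmax
= 1/212
= 0.0047 s/uM

0.0047 s/uM


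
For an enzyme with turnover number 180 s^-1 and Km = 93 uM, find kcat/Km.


Catalytic efficiency = kcat / Km
= 180 / 93
= 1.9355 uM^-1*s^-1

1.9355 uM^-1*s^-1


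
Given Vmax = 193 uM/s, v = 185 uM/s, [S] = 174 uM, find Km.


Km = [S] * (Vmax - v) / v
Km = 174 * (193 - 185) / 185
Km = 7.5243 uM

7.5243 uM


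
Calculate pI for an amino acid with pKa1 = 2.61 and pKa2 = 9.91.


pI = (pKa1 + pKa2) / 2
pI = (2.61 + 9.91) / 2
pI = 6.26

6.26


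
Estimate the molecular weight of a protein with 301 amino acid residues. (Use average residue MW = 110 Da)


MW = n_residues * 110 Da
MW = 301 * 110
MW = 33110 Da

33110 Da


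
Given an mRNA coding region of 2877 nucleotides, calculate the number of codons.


codons = nucleotides / 3
codons = 2877 / 3 = 959

959


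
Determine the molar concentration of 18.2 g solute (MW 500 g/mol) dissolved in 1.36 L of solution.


C = (mass / MW) / volume
C = (18.2 / 500) / 1.36
C = 0.0268 M

0.0268 M


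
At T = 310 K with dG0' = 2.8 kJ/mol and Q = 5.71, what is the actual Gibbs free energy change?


dG = dG0' + RT * ln(Q) / 1000
dG = 2.8 + 8.314 * 310 * ln(5.71) / 1000
dG = 7.2903 kJ/mol

7.2903 kJ/mol


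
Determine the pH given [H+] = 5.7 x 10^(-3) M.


pH = -log10([H+])
pH = -log10(5.7 x 10^(-3))
pH = 2.2441

2.2441


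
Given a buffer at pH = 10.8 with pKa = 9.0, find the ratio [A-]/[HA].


[A-]/[HA] = 10^(pH - pKa)
= 10^(10.8 - 9.0)
= 63.0957

63.0957


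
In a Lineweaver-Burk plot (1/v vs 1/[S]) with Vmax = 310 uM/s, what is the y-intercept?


y-intercept = 1/Vmax
= 1/310
= 0.0032 s/uM

0.0032 s/uM


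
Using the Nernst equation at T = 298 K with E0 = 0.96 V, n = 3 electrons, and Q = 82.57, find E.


E = E0 - (RT/nF) * ln(Q)
E = 0.96 - (8.314 * 298 / (3 * 96485)) * ln(82.57)
E = 0.9222 V

0.9222 V


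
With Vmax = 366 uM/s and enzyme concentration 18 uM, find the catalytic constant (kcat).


kcat = Vmax / [E]t
kcat = 366 / 18
kcat = 20.3333 s^-1

20.3333 s^-1


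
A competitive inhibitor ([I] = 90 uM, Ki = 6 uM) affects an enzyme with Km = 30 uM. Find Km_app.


Km_app = Km * (1 + [I]/Ki)
Km_app = 30 * (1 + 90/6)
Km_app = 480.0 uM

480.0 uM


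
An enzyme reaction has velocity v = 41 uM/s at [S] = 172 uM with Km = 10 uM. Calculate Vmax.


Vmax = v * (Km + [S]) / [S]
Vmax = 41 * (10 + 172) / 172
Vmax = 43.3837 uM/s

43.3837 uM/s


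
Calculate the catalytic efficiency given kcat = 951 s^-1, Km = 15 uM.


Catalytic efficiency = kcat / Km
= 951 / 15
= 63.4 uM^-1*s^-1

63.4 uM^-1*s^-1


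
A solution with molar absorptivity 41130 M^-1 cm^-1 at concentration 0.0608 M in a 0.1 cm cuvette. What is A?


A = epsilon * c * l
A = 41130 * 0.0608 * 0.1
A = 250.0704

250.0704


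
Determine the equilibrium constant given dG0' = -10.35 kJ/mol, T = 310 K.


Keq = exp(-dG0 * 1000 / (R * T))
Keq = exp(-(-10.35) * 1000 / (8.314 * 310))
Keq = 55.4659

55.4659


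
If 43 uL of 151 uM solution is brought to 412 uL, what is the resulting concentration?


C2 = C1 * V1 / V2
C2 = 151 * 43 / 412
C2 = 15.7597 uM

15.7597 uM


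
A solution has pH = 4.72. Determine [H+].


[H+] = 10^(-pH)
[H+] = 10^(-4.72)
[H+] = 1.905e-05 M

1.905e-05 M


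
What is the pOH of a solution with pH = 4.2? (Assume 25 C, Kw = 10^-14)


pOH = 14 - pH
pOH = 14 - 4.2
pOH = 9.8

9.8


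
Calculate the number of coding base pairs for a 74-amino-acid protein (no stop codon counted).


Each amino acid = 1 codon = 3 bp
bp = 74 * 3 = 222 bp

222 bp


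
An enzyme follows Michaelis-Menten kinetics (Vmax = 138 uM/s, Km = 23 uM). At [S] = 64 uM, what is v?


v = Vmax * [S] / (Km + [S])
v = 138 * 64 / (23 + 64)
v = 101.5172 uM/s

101.5172 uM/s


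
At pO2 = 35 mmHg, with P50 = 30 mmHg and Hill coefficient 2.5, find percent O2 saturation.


Y = pO2^n / (P50^n + pO2^n)
Y = 35^2.5 / (30^2.5 + 35^2.5)
Y = 59.52%

59.52%


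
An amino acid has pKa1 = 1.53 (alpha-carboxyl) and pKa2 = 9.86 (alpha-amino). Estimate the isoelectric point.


pI = (pKa1 + pKa2) / 2
pI = (1.53 + 9.86) / 2
pI = 5.695

5.695


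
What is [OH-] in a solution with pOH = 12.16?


[OH-] = 10^(-pOH)
[OH-] = 10^(-12.16)
[OH-] = 6.918e-13 M

6.918e-13 M


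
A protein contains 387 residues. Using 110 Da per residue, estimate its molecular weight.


MW = n_residues * 110 Da
MW = 387 * 110
MW = 42570 Da

42570 Da


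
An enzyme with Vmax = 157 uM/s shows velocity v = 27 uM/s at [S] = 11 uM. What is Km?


Km = [S] * (Vmax - v) / v
Km = 11 * (157 - 27) / 27
Km = 52.963 uM

52.963 uM


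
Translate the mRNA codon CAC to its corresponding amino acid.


Standard genetic code lookup.
Codon CAC -> His

His


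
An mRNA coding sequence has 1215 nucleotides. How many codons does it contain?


codons = nucleotides / 3
codons = 1215 / 3 = 405

405


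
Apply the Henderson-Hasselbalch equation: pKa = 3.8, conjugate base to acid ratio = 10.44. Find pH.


pH = pKa + log10([A-]/[HA])
pH = 3.8 + log10(10.44)
pH = 4.8187

4.8187


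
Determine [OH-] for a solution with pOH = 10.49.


[OH-] = 10^(-pOH)
[OH-] = 10^(-10.49)
[OH-] = 3.236e-11 M

3.236e-11 M


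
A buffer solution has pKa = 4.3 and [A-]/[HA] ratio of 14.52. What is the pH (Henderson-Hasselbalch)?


pH = pKa + log10([A-]/[HA])
pH = 4.3 + log10(14.52)
pH = 5.462

5.462


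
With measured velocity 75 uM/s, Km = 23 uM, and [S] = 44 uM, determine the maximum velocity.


Vmax = v * (Km + [S]) / [S]
Vmax = 75 * (23 + 44) / 44
Vmax = 114.2045 uM/s

114.2045 uM/s


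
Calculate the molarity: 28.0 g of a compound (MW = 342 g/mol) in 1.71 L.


C = (mass / MW) / volume
C = (28.0 / 342) / 1.71
C = 0.0479 M

0.0479 M


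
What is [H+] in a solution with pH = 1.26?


[H+] = 10^(-pH)
[H+] = 10^(-1.26)
[H+] = 0.055 M

0.055 M


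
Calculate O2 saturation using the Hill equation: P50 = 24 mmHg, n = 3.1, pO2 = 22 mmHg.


Y = pO2^n / (P50^n + pO2^n)
Y = 22^3.1 / (24^3.1 + 22^3.1)
Y = 43.3%

43.3%


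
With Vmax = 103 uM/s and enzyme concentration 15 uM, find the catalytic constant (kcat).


kcat = Vmax / [E]t
kcat = 103 / 15
kcat = 6.8667 s^-1

6.8667 s^-1


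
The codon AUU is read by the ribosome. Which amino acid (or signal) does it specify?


Standard genetic code lookup.
Codon AUU -> Ile

Ile


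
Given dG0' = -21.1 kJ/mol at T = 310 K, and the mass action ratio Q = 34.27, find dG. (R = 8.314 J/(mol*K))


dG = dG0' + RT * ln(Q) / 1000
dG = -21.1 + 8.314 * 310 * ln(34.27) / 1000
dG = -11.991 kJ/mol

-11.991 kJ/mol


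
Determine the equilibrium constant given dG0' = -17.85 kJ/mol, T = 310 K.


Keq = exp(-dG0 * 1000 / (R * T))
Keq = exp(-(-17.85) * 1000 / (8.314 * 310))
Keq = 1018.1527

1018.1527


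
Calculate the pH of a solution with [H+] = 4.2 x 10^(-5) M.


pH = -log10([H+])
pH = -log10(4.2 x 10^(-5))
pH = 4.3768

4.3768


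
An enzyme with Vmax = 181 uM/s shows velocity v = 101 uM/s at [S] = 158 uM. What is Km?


Km = [S] * (Vmax - v) / v
Km = 158 * (181 - 101) / 101
Km = 125.1485 uM

125.1485 uM


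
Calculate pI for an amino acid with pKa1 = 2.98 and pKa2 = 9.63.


pI = (pKa1 + pKa2) / 2
pI = (2.98 + 9.63) / 2
pI = 6.305

6.305


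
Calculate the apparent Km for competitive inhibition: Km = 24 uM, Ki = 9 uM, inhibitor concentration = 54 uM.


Km_app = Km * (1 + [I]/Ki)
Km_app = 24 * (1 + 54/9)
Km_app = 168.0 uM

168.0 uM


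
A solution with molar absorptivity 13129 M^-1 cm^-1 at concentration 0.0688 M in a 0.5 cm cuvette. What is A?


A = epsilon * c * l
A = 13129 * 0.0688 * 0.5
A = 451.6376

451.6376


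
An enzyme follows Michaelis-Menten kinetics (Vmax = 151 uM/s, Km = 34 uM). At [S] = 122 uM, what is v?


v = Vmax * [S] / (Km + [S])
v = 151 * 122 / (34 + 122)
v = 118.0897 uM/s

118.0897 uM/s


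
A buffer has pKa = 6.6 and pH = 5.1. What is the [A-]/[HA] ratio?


[A-]/[HA] = 10^(pH - pKa)
= 10^(5.1 - 6.6)
= 0.0316

0.0316


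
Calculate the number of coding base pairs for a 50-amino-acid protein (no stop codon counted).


Each amino acid = 1 codon = 3 bp
bp = 50 * 3 = 150 bp

150 bp


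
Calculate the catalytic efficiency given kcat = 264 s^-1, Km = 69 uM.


Catalytic efficiency = kcat / Km
= 264 / 69
= 3.8261 uM^-1*s^-1

3.8261 uM^-1*s^-1


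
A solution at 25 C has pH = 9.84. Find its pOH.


pOH = 14 - pH
pOH = 14 - 9.84
pOH = 4.16

4.16


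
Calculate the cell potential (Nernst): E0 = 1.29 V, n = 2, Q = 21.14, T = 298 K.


E = E0 - (RT/nF) * ln(Q)
E = 1.29 - (8.314 * 298 / (2 * 96485)) * ln(21.14)
E = 1.2508 V

1.2508 V


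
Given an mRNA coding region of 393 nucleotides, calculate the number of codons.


codons = nucleotides / 3
codons = 393 / 3 = 131

131


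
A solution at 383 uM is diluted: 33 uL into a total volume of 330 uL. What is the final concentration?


C2 = C1 * V1 / V2
C2 = 383 * 33 / 330
C2 = 38.3 uM

38.3 uM


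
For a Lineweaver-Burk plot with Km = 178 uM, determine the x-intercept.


x-intercept = -1/Km
= -1/178
= -0.0056 1/uM

-0.0056 1/uM


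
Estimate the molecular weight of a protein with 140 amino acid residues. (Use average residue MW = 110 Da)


MW = n_residues * 110 Da
MW = 140 * 110
MW = 15400 Da

15400 Da


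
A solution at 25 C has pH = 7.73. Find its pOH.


pOH = 14 - pH
pOH = 14 - 7.73
pOH = 6.27

6.27


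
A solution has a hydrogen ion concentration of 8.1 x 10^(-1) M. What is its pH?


pH = -log10([H+])
pH = -log10(8.1 x 10^(-1))
pH = 0.0915

0.0915


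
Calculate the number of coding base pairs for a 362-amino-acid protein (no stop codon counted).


Each amino acid = 1 codon = 3 bp
bp = 362 * 3 = 1086 bp

1086 bp


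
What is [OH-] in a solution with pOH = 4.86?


[OH-] = 10^(-pOH)
[OH-] = 10^(-4.86)
[OH-] = 1.380e-05 M

1.380e-05 M


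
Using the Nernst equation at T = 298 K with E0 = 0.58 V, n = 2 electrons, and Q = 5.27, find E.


E = E0 - (RT/nF) * ln(Q)
E = 0.58 - (8.314 * 298 / (2 * 96485)) * ln(5.27)
E = 0.5587 V

0.5587 V


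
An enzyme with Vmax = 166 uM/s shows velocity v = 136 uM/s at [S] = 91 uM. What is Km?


Km = [S] * (Vmax - v) / v
Km = 91 * (166 - 136) / 136
Km = 20.0735 uM

20.0735 uM


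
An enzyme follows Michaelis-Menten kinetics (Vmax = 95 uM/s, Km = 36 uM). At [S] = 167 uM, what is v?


v = Vmax * [S] / (Km + [S])
v = 95 * 167 / (36 + 167)
v = 78.1527 uM/s

78.1527 uM/s


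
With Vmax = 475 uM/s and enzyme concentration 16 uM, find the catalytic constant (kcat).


kcat = Vmax / [E]t
kcat = 475 / 16
kcat = 29.6875 s^-1

29.6875 s^-1


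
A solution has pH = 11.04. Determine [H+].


[H+] = 10^(-pH)
[H+] = 10^(-11.04)
[H+] = 9.120e-12 M

9.120e-12 M


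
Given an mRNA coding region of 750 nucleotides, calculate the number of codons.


codons = nucleotides / 3
codons = 750 / 3 = 250

250


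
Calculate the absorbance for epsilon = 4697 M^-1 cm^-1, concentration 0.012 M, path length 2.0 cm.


A = epsilon * c * l
A = 4697 * 0.012 * 2.0
A = 112.728

112.728


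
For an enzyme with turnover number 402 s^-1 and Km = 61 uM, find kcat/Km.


Catalytic efficiency = kcat / Km
= 402 / 61
= 6.5902 uM^-1*s^-1

6.5902 uM^-1*s^-1


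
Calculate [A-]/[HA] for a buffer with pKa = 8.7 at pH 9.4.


[A-]/[HA] = 10^(pH - pKa)
= 10^(9.4 - 8.7)
= 5.0119

5.0119


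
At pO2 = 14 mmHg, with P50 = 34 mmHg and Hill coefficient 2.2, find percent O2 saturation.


Y = pO2^n / (P50^n + pO2^n)
Y = 14^2.2 / (34^2.2 + 14^2.2)
Y = 12.43%

12.43%


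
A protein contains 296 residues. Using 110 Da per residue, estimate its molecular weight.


MW = n_residues * 110 Da
MW = 296 * 110
MW = 32560 Da

32560 Da


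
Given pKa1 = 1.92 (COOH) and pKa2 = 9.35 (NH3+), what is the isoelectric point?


pI = (pKa1 + pKa2) / 2
pI = (1.92 + 9.35) / 2
pI = 5.635

5.635


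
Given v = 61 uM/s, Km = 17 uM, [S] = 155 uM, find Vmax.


Vmax = v * (Km + [S]) / [S]
Vmax = 61 * (17 + 155) / 155
Vmax = 67.6903 uM/s

67.6903 uM/s


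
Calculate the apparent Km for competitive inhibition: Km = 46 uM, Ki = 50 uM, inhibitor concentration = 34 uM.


Km_app = Km * (1 + [I]/Ki)
Km_app = 46 * (1 + 34/50)
Km_app = 77.28 uM

77.28 uM


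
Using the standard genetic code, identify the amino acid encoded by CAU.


Standard genetic code lookup.
Codon CAU -> His

His


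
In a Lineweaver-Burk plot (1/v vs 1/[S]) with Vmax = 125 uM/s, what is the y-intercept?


y-intercept = 1/Vmax
= 1/125
= 0.008 s/uM

0.008 s/uM


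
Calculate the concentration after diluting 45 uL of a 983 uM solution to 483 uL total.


C2 = C1 * V1 / V2
C2 = 983 * 45 / 483
C2 = 91.5839 uM

91.5839 uM


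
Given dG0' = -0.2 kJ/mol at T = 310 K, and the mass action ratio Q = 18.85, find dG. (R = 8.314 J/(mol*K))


dG = dG0' + RT * ln(Q) / 1000
dG = -0.2 + 8.314 * 310 * ln(18.85) / 1000
dG = 7.3684 kJ/mol

7.3684 kJ/mol


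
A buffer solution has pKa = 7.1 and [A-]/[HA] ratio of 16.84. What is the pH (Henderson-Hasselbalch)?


pH = pKa + log10([A-]/[HA])
pH = 7.1 + log10(16.84)
pH = 8.3263

8.3263


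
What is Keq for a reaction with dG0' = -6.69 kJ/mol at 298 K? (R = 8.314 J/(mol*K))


Keq = exp(-dG0 * 1000 / (R * T))
Keq = exp(-(-6.69) * 1000 / (8.314 * 298))
Keq = 14.8831

14.8831


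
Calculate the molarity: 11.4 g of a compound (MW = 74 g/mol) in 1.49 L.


C = (mass / MW) / volume
C = (11.4 / 74) / 1.49
C = 0.1034 M

0.1034 M


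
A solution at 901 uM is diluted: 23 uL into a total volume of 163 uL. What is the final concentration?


C2 = C1 * V1 / V2
C2 = 901 * 23 / 163
C2 = 127.135 uM

127.135 uM


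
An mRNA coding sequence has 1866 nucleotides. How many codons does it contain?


codons = nucleotides / 3
codons = 1866 / 3 = 622

622


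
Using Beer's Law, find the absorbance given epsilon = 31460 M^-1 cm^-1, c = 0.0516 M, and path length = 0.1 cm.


A = epsilon * c * l
A = 31460 * 0.0516 * 0.1
A = 162.3336

162.3336


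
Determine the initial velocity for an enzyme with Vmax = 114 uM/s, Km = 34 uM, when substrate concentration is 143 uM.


v = Vmax * [S] / (Km + [S])
v = 114 * 143 / (34 + 143)
v = 92.1017 uM/s

92.1017 uM/s


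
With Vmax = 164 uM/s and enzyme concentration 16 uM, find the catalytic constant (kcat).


kcat = Vmax / [E]t
kcat = 164 / 16
kcat = 10.25 s^-1

10.25 s^-1


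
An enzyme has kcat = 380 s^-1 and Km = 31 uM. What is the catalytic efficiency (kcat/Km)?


Catalytic efficiency = kcat / Km
= 380 / 31
= 12.2581 uM^-1*s^-1

12.2581 uM^-1*s^-1


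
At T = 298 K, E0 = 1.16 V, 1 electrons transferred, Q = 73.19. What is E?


E = E0 - (RT/nF) * ln(Q)
E = 1.16 - (8.314 * 298 / (1 * 96485)) * ln(73.19)
E = 1.0498 V

1.0498 V


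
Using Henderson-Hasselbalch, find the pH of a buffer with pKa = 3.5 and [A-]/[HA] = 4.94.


pH = pKa + log10([A-]/[HA])
pH = 3.5 + log10(4.94)
pH = 4.1937

4.1937


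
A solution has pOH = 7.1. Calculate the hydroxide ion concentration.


[OH-] = 10^(-pOH)
[OH-] = 10^(-7.1)
[OH-] = 7.943e-08 M

7.943e-08 M


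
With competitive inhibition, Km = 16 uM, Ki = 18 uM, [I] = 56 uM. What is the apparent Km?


Km_app = Km * (1 + [I]/Ki)
Km_app = 16 * (1 + 56/18)
Km_app = 65.7778 uM

65.7778 uM


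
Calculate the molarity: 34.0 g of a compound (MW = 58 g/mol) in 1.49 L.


C = (mass / MW) / volume
C = (34.0 / 58) / 1.49
C = 0.3934 M

0.3934 M


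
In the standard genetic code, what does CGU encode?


Standard genetic code lookup.
Codon CGU -> Arg

Arg


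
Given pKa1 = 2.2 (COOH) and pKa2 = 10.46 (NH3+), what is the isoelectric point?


pI = (pKa1 + pKa2) / 2
pI = (2.2 + 10.46) / 2
pI = 6.33

6.33


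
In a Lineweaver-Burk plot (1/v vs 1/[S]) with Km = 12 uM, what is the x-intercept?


x-intercept = -1/Km
= -1/12
= -0.0833 1/uM

-0.0833 1/uM


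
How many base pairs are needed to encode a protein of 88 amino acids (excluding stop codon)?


Each amino acid = 1 codon = 3 bp
bp = 88 * 3 = 264 bp

264 bp


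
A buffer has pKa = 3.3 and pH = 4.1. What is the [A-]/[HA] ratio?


[A-]/[HA] = 10^(pH - pKa)
= 10^(4.1 - 3.3)
= 6.3096

6.3096


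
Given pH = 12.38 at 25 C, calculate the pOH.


pOH = 14 - pH
pOH = 14 - 12.38
pOH = 1.62

1.62


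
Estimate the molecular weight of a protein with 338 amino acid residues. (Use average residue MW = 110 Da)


MW = n_residues * 110 Da
MW = 338 * 110
MW = 37180 Da

37180 Da


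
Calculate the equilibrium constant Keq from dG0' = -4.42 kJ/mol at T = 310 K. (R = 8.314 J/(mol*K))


Keq = exp(-dG0 * 1000 / (R * T))
Keq = exp(-(-4.42) * 1000 / (8.314 * 310))
Keq = 5.5564

5.5564


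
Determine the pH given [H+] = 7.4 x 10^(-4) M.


pH = -log10([H+])
pH = -log10(7.4 x 10^(-4))
pH = 3.1308

3.1308


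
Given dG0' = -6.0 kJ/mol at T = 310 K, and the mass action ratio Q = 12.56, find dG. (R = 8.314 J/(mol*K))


dG = dG0' + RT * ln(Q) / 1000
dG = -6.0 + 8.314 * 310 * ln(12.56) / 1000
dG = 0.522 kJ/mol

0.522 kJ/mol


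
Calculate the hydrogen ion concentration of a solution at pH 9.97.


[H+] = 10^(-pH)
[H+] = 10^(-9.97)
[H+] = 1.072e-10 M

1.072e-10 M


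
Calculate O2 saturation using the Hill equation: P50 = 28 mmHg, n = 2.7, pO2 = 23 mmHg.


Y = pO2^n / (P50^n + pO2^n)
Y = 23^2.7 / (28^2.7 + 23^2.7)
Y = 37.03%

37.03%


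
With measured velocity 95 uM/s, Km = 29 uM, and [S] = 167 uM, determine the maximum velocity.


Vmax = v * (Km + [S]) / [S]
Vmax = 95 * (29 + 167) / 167
Vmax = 111.497 uM/s

111.497 uM/s


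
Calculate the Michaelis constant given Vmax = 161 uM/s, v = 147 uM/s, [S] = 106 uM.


Km = [S] * (Vmax - v) / v
Km = 106 * (161 - 147) / 147
Km = 10.0952 uM

10.0952 uM


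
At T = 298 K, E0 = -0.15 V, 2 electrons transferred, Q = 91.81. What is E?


E = E0 - (RT/nF) * ln(Q)
E = -0.15 - (8.314 * 298 / (2 * 96485)) * ln(91.81)
E = -0.208 V

-0.208 V


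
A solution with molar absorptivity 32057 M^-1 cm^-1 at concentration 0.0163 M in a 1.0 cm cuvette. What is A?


A = epsilon * c * l
A = 32057 * 0.0163 * 1.0
A = 522.5291

522.5291


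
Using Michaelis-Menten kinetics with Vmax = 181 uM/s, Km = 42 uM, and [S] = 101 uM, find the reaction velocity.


v = Vmax * [S] / (Km + [S])
v = 181 * 101 / (42 + 101)
v = 127.8392 uM/s

127.8392 uM/s


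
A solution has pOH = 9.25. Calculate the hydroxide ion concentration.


[OH-] = 10^(-pOH)
[OH-] = 10^(-9.25)
[OH-] = 5.623e-10 M

5.623e-10 M


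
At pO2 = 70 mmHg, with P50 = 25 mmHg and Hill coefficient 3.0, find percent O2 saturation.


Y = pO2^n / (P50^n + pO2^n)
Y = 70^3.0 / (25^3.0 + 70^3.0)
Y = 95.64%

95.64%


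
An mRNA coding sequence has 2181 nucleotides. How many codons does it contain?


codons = nucleotides / 3
codons = 2181 / 3 = 727

727


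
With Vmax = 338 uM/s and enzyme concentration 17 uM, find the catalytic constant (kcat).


kcat = Vmax / [E]t
kcat = 338 / 17
kcat = 19.8824 s^-1

19.8824 s^-1


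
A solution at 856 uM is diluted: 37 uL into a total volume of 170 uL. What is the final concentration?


C2 = C1 * V1 / V2
C2 = 856 * 37 / 170
C2 = 186.3059 uM

186.3059 uM


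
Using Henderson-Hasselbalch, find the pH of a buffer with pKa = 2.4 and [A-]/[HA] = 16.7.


pH = pKa + log10([A-]/[HA])
pH = 2.4 + log10(16.7)
pH = 3.6227

3.6227


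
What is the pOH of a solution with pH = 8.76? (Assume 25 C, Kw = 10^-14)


pOH = 14 - pH
pOH = 14 - 8.76
pOH = 5.24

5.24


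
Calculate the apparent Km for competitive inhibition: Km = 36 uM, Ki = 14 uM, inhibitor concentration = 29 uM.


Km_app = Km * (1 + [I]/Ki)
Km_app = 36 * (1 + 29/14)
Km_app = 110.5714 uM

110.5714 uM


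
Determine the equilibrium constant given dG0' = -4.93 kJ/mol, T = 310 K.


Keq = exp(-dG0 * 1000 / (R * T))
Keq = exp(-(-4.93) * 1000 / (8.314 * 310))
Keq = 6.7722

6.7722


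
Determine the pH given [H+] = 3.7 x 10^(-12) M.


pH = -log10([H+])
pH = -log10(3.7 x 10^(-12))
pH = 11.4318

11.4318


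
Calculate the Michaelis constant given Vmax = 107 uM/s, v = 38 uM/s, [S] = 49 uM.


Km = [S] * (Vmax - v) / v
Km = 49 * (107 - 38) / 38
Km = 88.9737 uM

88.9737 uM


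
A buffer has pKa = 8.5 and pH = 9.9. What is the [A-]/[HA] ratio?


[A-]/[HA] = 10^(pH - pKa)
= 10^(9.9 - 8.5)
= 25.1189

25.1189


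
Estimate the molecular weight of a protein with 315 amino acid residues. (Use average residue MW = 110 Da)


MW = n_residues * 110 Da
MW = 315 * 110
MW = 34650 Da

34650 Da


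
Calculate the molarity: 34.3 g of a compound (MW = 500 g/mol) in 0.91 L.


C = (mass / MW) / volume
C = (34.3 / 500) / 0.91
C = 0.0754 M

0.0754 M


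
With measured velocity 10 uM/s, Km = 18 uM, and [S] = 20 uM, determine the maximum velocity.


Vmax = v * (Km + [S]) / [S]
Vmax = 10 * (18 + 20) / 20
Vmax = 19.0 uM/s

19.0 uM/s


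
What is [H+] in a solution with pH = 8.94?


[H+] = 10^(-pH)
[H+] = 10^(-8.94)
[H+] = 1.148e-09 M

1.148e-09 M


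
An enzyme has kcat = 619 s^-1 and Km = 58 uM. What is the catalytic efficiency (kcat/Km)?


Catalytic efficiency = kcat / Km
= 619 / 58
= 10.6724 uM^-1*s^-1

10.6724 uM^-1*s^-1


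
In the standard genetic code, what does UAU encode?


Standard genetic code lookup.
Codon UAU -> Tyr

Tyr


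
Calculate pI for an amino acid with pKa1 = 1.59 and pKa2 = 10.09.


pI = (pKa1 + pKa2) / 2
pI = (1.59 + 10.09) / 2
pI = 5.84

5.84


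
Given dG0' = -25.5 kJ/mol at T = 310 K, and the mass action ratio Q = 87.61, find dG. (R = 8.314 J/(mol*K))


dG = dG0' + RT * ln(Q) / 1000
dG = -25.5 + 8.314 * 310 * ln(87.61) / 1000
dG = -13.9718 kJ/mol

-13.9718 kJ/mol


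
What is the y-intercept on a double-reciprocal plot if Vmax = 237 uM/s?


y-intercept = 1/Vmax
= 1/237
= 0.0042 s/uM

0.0042 s/uM


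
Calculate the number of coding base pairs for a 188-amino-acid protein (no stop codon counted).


Each amino acid = 1 codon = 3 bp
bp = 188 * 3 = 564 bp

564 bp


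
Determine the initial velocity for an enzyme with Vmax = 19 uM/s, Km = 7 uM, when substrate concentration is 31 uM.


v = Vmax * [S] / (Km + [S])
v = 19 * 31 / (7 + 31)
v = 15.5 uM/s

15.5 uM/s


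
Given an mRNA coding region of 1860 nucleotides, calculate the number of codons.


codons = nucleotides / 3
codons = 1860 / 3 = 620

620


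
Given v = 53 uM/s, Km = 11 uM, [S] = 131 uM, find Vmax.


Vmax = v * (Km + [S]) / [S]
Vmax = 53 * (11 + 131) / 131
Vmax = 57.4504 uM/s

57.4504 uM/s


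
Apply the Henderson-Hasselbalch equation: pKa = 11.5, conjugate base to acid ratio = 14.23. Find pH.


pH = pKa + log10([A-]/[HA])
pH = 11.5 + log10(14.23)
pH = 12.6532

12.6532


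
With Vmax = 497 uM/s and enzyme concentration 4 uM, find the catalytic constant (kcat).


kcat = Vmax / [E]t
kcat = 497 / 4
kcat = 124.25 s^-1

124.25 s^-1


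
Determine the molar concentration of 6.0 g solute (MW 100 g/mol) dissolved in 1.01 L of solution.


C = (mass / MW) / volume
C = (6.0 / 100) / 1.01
C = 0.0594 M

0.0594 M


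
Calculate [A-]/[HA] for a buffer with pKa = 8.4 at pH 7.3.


[A-]/[HA] = 10^(pH - pKa)
= 10^(7.3 - 8.4)
= 0.0794

0.0794


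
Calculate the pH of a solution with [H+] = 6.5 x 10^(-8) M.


pH = -log10([H+])
pH = -log10(6.5 x 10^(-8))
pH = 7.1871

7.1871


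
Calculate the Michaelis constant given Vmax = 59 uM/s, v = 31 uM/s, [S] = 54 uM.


Km = [S] * (Vmax - v) / v
Km = 54 * (59 - 31) / 31
Km = 48.7742 uM

48.7742 uM


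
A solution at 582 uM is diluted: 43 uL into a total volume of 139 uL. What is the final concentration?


C2 = C1 * V1 / V2
C2 = 582 * 43 / 139
C2 = 180.0432 uM

180.0432 uM


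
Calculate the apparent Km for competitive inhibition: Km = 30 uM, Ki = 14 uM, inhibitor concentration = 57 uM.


Km_app = Km * (1 + [I]/Ki)
Km_app = 30 * (1 + 57/14)
Km_app = 152.1429 uM

152.1429 uM


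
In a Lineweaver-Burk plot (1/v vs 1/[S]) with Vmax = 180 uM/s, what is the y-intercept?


y-intercept = 1/Vmax
= 1/180
= 0.0056 s/uM

0.0056 s/uM


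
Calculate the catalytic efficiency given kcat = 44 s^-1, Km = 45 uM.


Catalytic efficiency = kcat / Km
= 44 / 45
= 0.9778 uM^-1*s^-1

0.9778 uM^-1*s^-1


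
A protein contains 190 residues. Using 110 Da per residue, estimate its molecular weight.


MW = n_residues * 110 Da
MW = 190 * 110
MW = 20900 Da

20900 Da


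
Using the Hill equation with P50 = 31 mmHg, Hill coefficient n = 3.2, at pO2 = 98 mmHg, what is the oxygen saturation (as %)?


Y = pO2^n / (P50^n + pO2^n)
Y = 98^3.2 / (31^3.2 + 98^3.2)
Y = 97.55%

97.55%


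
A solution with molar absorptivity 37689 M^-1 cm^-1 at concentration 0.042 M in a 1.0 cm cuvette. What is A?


A = epsilon * c * l
A = 37689 * 0.042 * 1.0
A = 1582.938

1582.938


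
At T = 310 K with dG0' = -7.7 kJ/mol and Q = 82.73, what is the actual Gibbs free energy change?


dG = dG0' + RT * ln(Q) / 1000
dG = -7.7 + 8.314 * 310 * ln(82.73) / 1000
dG = 3.6805 kJ/mol

3.6805 kJ/mol


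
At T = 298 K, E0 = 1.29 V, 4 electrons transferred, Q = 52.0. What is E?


E = E0 - (RT/nF) * ln(Q)
E = 1.29 - (8.314 * 298 / (4 * 96485)) * ln(52.0)
E = 1.2646 V

1.2646 V


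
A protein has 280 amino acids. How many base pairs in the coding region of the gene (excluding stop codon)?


Each amino acid = 1 codon = 3 bp
bp = 280 * 3 = 840 bp

840 bp


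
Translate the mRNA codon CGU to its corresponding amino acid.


Standard genetic code lookup.
Codon CGU -> Arg

Arg


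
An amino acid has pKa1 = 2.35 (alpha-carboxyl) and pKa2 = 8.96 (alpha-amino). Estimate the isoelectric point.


pI = (pKa1 + pKa2) / 2
pI = (2.35 + 8.96) / 2
pI = 5.655

5.655


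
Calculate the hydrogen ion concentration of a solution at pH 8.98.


[H+] = 10^(-pH)
[H+] = 10^(-8.98)
[H+] = 1.047e-09 M

1.047e-09 M


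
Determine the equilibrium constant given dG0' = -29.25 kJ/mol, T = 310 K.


Keq = exp(-dG0 * 1000 / (R * T))
Keq = exp(-(-29.25) * 1000 / (8.314 * 310))
Keq = 84872.8995

84872.8995


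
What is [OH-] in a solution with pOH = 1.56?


[OH-] = 10^(-pOH)
[OH-] = 10^(-1.56)
[OH-] = 0.0275 M

0.0275 M


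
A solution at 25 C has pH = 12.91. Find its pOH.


pOH = 14 - pH
pOH = 14 - 12.91
pOH = 1.09

1.09


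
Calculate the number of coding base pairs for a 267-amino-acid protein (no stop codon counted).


Each amino acid = 1 codon = 3 bp
bp = 267 * 3 = 801 bp

801 bp


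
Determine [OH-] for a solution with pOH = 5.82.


[OH-] = 10^(-pOH)
[OH-] = 10^(-5.82)
[OH-] = 1.514e-06 M

1.514e-06 M


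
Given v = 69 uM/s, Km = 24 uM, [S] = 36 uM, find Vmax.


Vmax = v * (Km + [S]) / [S]
Vmax = 69 * (24 + 36) / 36
Vmax = 115.0 uM/s

115.0 uM/s


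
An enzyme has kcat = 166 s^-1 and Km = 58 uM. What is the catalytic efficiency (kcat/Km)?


Catalytic efficiency = kcat / Km
= 166 / 58
= 2.8621 uM^-1*s^-1

2.8621 uM^-1*s^-1


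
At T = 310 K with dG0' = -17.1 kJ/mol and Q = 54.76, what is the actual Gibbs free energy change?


dG = dG0' + RT * ln(Q) / 1000
dG = -17.1 + 8.314 * 310 * ln(54.76) / 1000
dG = -6.783 kJ/mol

-6.783 kJ/mol


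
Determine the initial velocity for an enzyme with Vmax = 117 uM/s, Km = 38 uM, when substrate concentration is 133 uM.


v = Vmax * [S] / (Km + [S])
v = 117 * 133 / (38 + 133)
v = 91.0 uM/s

91.0 uM/s


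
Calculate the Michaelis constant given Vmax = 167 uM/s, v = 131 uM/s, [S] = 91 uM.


Km = [S] * (Vmax - v) / v
Km = 91 * (167 - 131) / 131
Km = 25.0076 uM

25.0076 uM


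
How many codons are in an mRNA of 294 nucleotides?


codons = nucleotides / 3
codons = 294 / 3 = 98

98


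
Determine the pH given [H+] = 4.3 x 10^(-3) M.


pH = -log10([H+])
pH = -log10(4.3 x 10^(-3))
pH = 2.3665

2.3665


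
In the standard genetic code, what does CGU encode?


Standard genetic code lookup.
Codon CGU -> Arg

Arg


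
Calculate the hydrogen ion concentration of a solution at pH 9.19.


[H+] = 10^(-pH)
[H+] = 10^(-9.19)
[H+] = 6.457e-10 M

6.457e-10 M


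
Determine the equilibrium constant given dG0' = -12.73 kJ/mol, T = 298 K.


Keq = exp(-dG0 * 1000 / (R * T))
Keq = exp(-(-12.73) * 1000 / (8.314 * 298))
Keq = 170.3908

170.3908


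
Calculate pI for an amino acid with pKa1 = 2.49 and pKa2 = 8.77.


pI = (pKa1 + pKa2) / 2
pI = (2.49 + 8.77) / 2
pI = 5.63

5.63


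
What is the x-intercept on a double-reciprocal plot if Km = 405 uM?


x-intercept = -1/Km
= -1/405
= -0.0025 1/uM

-0.0025 1/uM


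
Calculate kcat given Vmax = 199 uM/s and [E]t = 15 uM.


kcat = Vmax / [E]t
kcat = 199 / 15
kcat = 13.2667 s^-1

13.2667 s^-1


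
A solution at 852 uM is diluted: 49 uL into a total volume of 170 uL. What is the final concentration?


C2 = C1 * V1 / V2
C2 = 852 * 49 / 170
C2 = 245.5765 uM

245.5765 uM


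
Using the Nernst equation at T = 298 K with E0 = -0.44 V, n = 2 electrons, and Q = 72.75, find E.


E = E0 - (RT/nF) * ln(Q)
E = -0.44 - (8.314 * 298 / (2 * 96485)) * ln(72.75)
E = -0.495 V

-0.495 V


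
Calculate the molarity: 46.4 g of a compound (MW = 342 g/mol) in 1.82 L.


C = (mass / MW) / volume
C = (46.4 / 342) / 1.82
C = 0.0745 M

0.0745 M


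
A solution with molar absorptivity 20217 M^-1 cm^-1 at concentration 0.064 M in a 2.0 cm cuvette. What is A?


A = epsilon * c * l
A = 20217 * 0.064 * 2.0
A = 2587.776

2587.776


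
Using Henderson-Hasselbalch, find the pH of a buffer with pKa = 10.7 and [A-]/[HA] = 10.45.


pH = pKa + log10([A-]/[HA])
pH = 10.7 + log10(10.45)
pH = 11.7191

11.7191


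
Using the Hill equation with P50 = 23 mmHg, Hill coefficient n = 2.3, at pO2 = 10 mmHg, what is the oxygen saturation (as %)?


Y = pO2^n / (P50^n + pO2^n)
Y = 10^2.3 / (23^2.3 + 10^2.3)
Y = 12.83%

12.83%


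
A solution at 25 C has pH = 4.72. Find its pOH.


pOH = 14 - pH
pOH = 14 - 4.72
pOH = 9.28

9.28


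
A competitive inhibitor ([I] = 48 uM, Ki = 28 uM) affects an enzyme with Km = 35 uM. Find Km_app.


Km_app = Km * (1 + [I]/Ki)
Km_app = 35 * (1 + 48/28)
Km_app = 95.0 uM

95.0 uM


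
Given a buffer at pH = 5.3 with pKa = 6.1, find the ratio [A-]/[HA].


[A-]/[HA] = 10^(pH - pKa)
= 10^(5.3 - 6.1)
= 0.1585

0.1585


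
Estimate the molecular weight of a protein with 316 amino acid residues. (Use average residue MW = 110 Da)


MW = n_residues * 110 Da
MW = 316 * 110
MW = 34760 Da

34760 Da


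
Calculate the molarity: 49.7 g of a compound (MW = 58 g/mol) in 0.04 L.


C = (mass / MW) / volume
C = (49.7 / 58) / 0.04
C = 21.4224 M

21.4224 M


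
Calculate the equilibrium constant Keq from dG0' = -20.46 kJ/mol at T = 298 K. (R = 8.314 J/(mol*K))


Keq = exp(-dG0 * 1000 / (R * T))
Keq = exp(-(-20.46) * 1000 / (8.314 * 298))
Keq = 3858.6974

3858.6974


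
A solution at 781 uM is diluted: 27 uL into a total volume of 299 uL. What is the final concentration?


C2 = C1 * V1 / V2
C2 = 781 * 27 / 299
C2 = 70.5251 uM

70.5251 uM


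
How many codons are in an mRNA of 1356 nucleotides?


codons = nucleotides / 3
codons = 1356 / 3 = 452

452


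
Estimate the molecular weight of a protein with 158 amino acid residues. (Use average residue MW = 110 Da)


MW = n_residues * 110 Da
MW = 158 * 110
MW = 17380 Da

17380 Da


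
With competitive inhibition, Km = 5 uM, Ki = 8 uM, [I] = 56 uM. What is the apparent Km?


Km_app = Km * (1 + [I]/Ki)
Km_app = 5 * (1 + 56/8)
Km_app = 40.0 uM

40.0 uM


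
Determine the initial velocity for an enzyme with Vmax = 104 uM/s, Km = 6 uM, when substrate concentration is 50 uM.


v = Vmax * [S] / (Km + [S])
v = 104 * 50 / (6 + 50)
v = 92.8571 uM/s

92.8571 uM/s


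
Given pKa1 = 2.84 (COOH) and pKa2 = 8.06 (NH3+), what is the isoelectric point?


pI = (pKa1 + pKa2) / 2
pI = (2.84 + 8.06) / 2
pI = 5.45

5.45


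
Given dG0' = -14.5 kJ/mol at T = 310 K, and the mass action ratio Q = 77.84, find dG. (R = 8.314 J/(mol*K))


dG = dG0' + RT * ln(Q) / 1000
dG = -14.5 + 8.314 * 310 * ln(77.84) / 1000
dG = -3.2766 kJ/mol

-3.2766 kJ/mol


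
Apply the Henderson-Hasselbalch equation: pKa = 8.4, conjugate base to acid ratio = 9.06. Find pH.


pH = pKa + log10([A-]/[HA])
pH = 8.4 + log10(9.06)
pH = 9.3571

9.3571


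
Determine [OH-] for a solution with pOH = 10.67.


[OH-] = 10^(-pOH)
[OH-] = 10^(-10.67)
[OH-] = 2.138e-11 M

2.138e-11 M


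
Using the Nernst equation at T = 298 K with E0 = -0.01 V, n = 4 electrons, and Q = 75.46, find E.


E = E0 - (RT/nF) * ln(Q)
E = -0.01 - (8.314 * 298 / (4 * 96485)) * ln(75.46)
E = -0.0378 V

-0.0378 V


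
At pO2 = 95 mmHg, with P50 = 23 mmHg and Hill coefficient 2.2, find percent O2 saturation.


Y = pO2^n / (P50^n + pO2^n)
Y = 95^2.2 / (23^2.2 + 95^2.2)
Y = 95.77%

95.77%


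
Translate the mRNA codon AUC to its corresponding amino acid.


Standard genetic code lookup.
Codon AUC -> Ile

Ile


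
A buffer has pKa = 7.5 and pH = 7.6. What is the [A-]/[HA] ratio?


[A-]/[HA] = 10^(pH - pKa)
= 10^(7.6 - 7.5)
= 1.2589

1.2589


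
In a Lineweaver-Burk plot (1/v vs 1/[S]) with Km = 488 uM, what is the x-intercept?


x-intercept = -1/Km
= -1/488
= -0.002 1/uM

-0.002 1/uM


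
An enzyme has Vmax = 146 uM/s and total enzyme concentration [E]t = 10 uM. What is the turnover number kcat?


kcat = Vmax / [E]t
kcat = 146 / 10
kcat = 14.6 s^-1

14.6 s^-1


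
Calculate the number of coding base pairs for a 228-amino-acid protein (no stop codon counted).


Each amino acid = 1 codon = 3 bp
bp = 228 * 3 = 684 bp

684 bp


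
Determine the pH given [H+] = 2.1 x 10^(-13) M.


pH = -log10([H+])
pH = -log10(2.1 x 10^(-13))
pH = 12.6778

12.6778


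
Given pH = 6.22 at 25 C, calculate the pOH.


pOH = 14 - pH
pOH = 14 - 6.22
pOH = 7.78

7.78


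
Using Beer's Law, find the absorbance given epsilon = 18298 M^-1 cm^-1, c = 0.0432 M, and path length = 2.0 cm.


A = epsilon * c * l
A = 18298 * 0.0432 * 2.0
A = 1580.9472

1580.9472


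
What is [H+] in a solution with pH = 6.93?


[H+] = 10^(-pH)
[H+] = 10^(-6.93)
[H+] = 1.175e-07 M

1.175e-07 M


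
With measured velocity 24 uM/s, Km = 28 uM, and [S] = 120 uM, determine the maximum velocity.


Vmax = v * (Km + [S]) / [S]
Vmax = 24 * (28 + 120) / 120
Vmax = 29.6 uM/s

29.6 uM/s


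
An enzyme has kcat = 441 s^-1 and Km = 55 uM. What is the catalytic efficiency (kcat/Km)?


Catalytic efficiency = kcat / Km
= 441 / 55
= 8.0182 uM^-1*s^-1

8.0182 uM^-1*s^-1


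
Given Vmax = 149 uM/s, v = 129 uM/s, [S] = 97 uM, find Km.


Km = [S] * (Vmax - v) / v
Km = 97 * (149 - 129) / 129
Km = 15.0388 uM

15.0388 uM


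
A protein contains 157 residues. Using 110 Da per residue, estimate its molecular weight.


MW = n_residues * 110 Da
MW = 157 * 110
MW = 17270 Da

17270 Da


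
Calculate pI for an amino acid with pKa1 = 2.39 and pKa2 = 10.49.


pI = (pKa1 + pKa2) / 2
pI = (2.39 + 10.49) / 2
pI = 6.44

6.44


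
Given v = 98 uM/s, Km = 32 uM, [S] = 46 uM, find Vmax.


Vmax = v * (Km + [S]) / [S]
Vmax = 98 * (32 + 46) / 46
Vmax = 166.1739 uM/s

166.1739 uM/s


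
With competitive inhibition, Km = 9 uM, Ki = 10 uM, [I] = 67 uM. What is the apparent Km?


Km_app = Km * (1 + [I]/Ki)
Km_app = 9 * (1 + 67/10)
Km_app = 69.3 uM

69.3 uM


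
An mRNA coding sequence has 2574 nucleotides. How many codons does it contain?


codons = nucleotides / 3
codons = 2574 / 3 = 858

858


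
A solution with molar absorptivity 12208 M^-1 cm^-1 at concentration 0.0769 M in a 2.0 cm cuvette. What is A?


A = epsilon * c * l
A = 12208 * 0.0769 * 2.0
A = 1877.5904

1877.5904


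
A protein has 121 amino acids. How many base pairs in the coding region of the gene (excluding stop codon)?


Each amino acid = 1 codon = 3 bp
bp = 121 * 3 = 363 bp

363 bp


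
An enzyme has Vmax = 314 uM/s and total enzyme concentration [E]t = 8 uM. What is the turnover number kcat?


kcat = Vmax / [E]t
kcat = 314 / 8
kcat = 39.25 s^-1

39.25 s^-1


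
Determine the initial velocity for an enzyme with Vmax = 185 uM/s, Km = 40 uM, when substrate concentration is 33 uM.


v = Vmax * [S] / (Km + [S])
v = 185 * 33 / (40 + 33)
v = 83.6301 uM/s

83.6301 uM/s


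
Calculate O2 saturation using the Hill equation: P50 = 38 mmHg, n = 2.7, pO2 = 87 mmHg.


Y = pO2^n / (P50^n + pO2^n)
Y = 87^2.7 / (38^2.7 + 87^2.7)
Y = 90.35%

90.35%


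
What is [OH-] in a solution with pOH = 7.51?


[OH-] = 10^(-pOH)
[OH-] = 10^(-7.51)
[OH-] = 3.090e-08 M

3.090e-08 M


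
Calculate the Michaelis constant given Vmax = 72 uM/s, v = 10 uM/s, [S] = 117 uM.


Km = [S] * (Vmax - v) / v
Km = 117 * (72 - 10) / 10
Km = 725.4 uM

725.4 uM


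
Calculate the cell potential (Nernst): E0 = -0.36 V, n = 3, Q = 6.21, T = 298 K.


E = E0 - (RT/nF) * ln(Q)
E = -0.36 - (8.314 * 298 / (3 * 96485)) * ln(6.21)
E = -0.3756 V

-0.3756 V


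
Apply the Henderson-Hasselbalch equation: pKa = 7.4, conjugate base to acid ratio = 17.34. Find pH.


pH = pKa + log10([A-]/[HA])
pH = 7.4 + log10(17.34)
pH = 8.639

8.639


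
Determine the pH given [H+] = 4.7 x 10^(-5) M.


pH = -log10([H+])
pH = -log10(4.7 x 10^(-5))
pH = 4.3279

4.3279


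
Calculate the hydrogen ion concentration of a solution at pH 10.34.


[H+] = 10^(-pH)
[H+] = 10^(-10.34)
[H+] = 4.571e-11 M

4.571e-11 M


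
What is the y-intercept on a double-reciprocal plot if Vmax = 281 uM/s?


y-intercept = 1/Vmax
= 1/281
= 0.0036 s/uM

0.0036 s/uM


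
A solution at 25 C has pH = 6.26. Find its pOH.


pOH = 14 - pH
pOH = 14 - 6.26
pOH = 7.74

7.74


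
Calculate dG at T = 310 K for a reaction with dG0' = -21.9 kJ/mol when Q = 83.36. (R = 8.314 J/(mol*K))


dG = dG0' + RT * ln(Q) / 1000
dG = -21.9 + 8.314 * 310 * ln(83.36) / 1000
dG = -10.5 kJ/mol

-10.5 kJ/mol


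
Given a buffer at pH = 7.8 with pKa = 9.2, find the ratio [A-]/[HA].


[A-]/[HA] = 10^(pH - pKa)
= 10^(7.8 - 9.2)
= 0.0398

0.0398
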